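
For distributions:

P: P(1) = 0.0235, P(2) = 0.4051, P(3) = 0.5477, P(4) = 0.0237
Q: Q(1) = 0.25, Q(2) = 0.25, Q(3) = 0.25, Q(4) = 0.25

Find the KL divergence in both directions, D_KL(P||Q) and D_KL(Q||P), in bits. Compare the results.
D_KL(P||Q) = 0.7411 bits, D_KL(Q||P) = 1.2456 bits. D_KL(Q||P) is larger than D_KL(P||Q) by 0.5045 bits; the two directions differ.

D_KL(P||Q) = Σ P(x) log₂(P(x)/Q(x))

Computing term by term:
  P(1)·log₂(P(1)/Q(1)) = 0.0235·log₂(0.0235/0.25) = -0.08016
  P(2)·log₂(P(2)/Q(2)) = 0.4051·log₂(0.4051/0.25) = 0.28209
  P(3)·log₂(P(3)/Q(3)) = 0.5477·log₂(0.5477/0.25) = 0.61970
  P(4)·log₂(P(4)/Q(4)) = 0.0237·log₂(0.0237/0.25) = -0.08056

D_KL(P||Q) = -0.08016 + 0.28209 + 0.61970 - 0.08056 = 0.74107 ≈ 0.7411 bits

D_KL(Q||P) = Σ Q(x) log₂(Q(x)/P(x))

Computing term by term:
  Q(1)·log₂(Q(1)/P(1)) = 0.25·log₂(0.25/0.0235) = 0.85280
  Q(2)·log₂(Q(2)/P(2)) = 0.25·log₂(0.25/0.4051) = -0.17409
  Q(3)·log₂(Q(3)/P(3)) = 0.25·log₂(0.25/0.5477) = -0.28286
  Q(4)·log₂(Q(4)/P(4)) = 0.25·log₂(0.25/0.0237) = 0.84974

D_KL(Q||P) = 0.85280 - 0.17409 - 0.28286 + 0.84974 = 1.24559 ≈ 1.2456 bits

These are NOT equal (difference: 0.5045 bits). KL divergence is asymmetric: D_KL(P||Q) ≠ D_KL(Q||P) in general.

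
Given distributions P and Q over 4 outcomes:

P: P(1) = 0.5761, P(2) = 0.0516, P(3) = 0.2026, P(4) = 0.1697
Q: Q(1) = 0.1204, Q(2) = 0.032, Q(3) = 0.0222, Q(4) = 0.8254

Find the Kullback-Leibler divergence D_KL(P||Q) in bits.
1.5957 bits

D_KL(P||Q) = Σ P(x) log₂(P(x)/Q(x))

Computing term by term:
  P(1)·log₂(P(1)/Q(1)) = 0.5761·log₂(0.5761/0.1204) = 1.30111
  P(2)·log₂(P(2)/Q(2)) = 0.0516·log₂(0.0516/0.032) = 0.03557
  P(3)·log₂(P(3)/Q(3)) = 0.2026·log₂(0.2026/0.0222) = 0.64629
  P(4)·log₂(P(4)/Q(4)) = 0.1697·log₂(0.1697/0.8254) = -0.38727

D_KL(P||Q) = 1.30111 + 0.03557 + 0.64629 - 0.38727 = 1.59570 ≈ 1.5957 bits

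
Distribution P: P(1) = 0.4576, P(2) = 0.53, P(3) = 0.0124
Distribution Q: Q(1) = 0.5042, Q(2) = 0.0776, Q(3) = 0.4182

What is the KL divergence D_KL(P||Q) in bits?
1.3421 bits

D_KL(P||Q) = Σ P(x) log₂(P(x)/Q(x))

Computing term by term:
  P(1)·log₂(P(1)/Q(1)) = 0.4576·log₂(0.4576/0.5042) = -0.06402
  P(2)·log₂(P(2)/Q(2)) = 0.53·log₂(0.53/0.0776) = 1.46909
  P(3)·log₂(P(3)/Q(3)) = 0.0124·log₂(0.0124/0.4182) = -0.06294

D_KL(P||Q) = -0.06402 + 1.46909 - 0.06294 = 1.34213 ≈ 1.3421 bits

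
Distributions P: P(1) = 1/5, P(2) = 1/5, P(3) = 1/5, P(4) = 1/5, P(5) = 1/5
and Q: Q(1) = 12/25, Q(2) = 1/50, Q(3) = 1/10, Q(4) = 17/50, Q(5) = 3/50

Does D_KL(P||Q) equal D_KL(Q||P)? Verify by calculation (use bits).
D_KL(P||Q) = 0.8061 bits, D_KL(Q||P) = 0.5959 bits. No — D_KL(P||Q) ≠ D_KL(Q||P) for this pair.

D_KL(P||Q) = Σ P(x) log₂(P(x)/Q(x))

Computing term by term:
  P(1)·log₂(P(1)/Q(1)) = (1/5)·log₂((1/5)/(12/25)) = -0.25261
  P(2)·log₂(P(2)/Q(2)) = (1/5)·log₂((1/5)/(1/50)) = 0.66439
  P(3)·log₂(P(3)/Q(3)) = (1/5)·log₂((1/5)/(1/10)) = 0.20000
  P(4)·log₂(P(4)/Q(4)) = (1/5)·log₂((1/5)/(17/50)) = -0.15311
  P(5)·log₂(P(5)/Q(5)) = (1/5)·log₂((1/5)/(3/50)) = 0.34739

D_KL(P||Q) = -0.25261 + 0.66439 + 0.20000 - 0.15311 + 0.34739 = 0.80606 ≈ 0.8061 bits

D_KL(Q||P) = Σ Q(x) log₂(Q(x)/P(x))

Computing term by term:
  Q(1)·log₂(Q(1)/P(1)) = (12/25)·log₂((12/25)/(1/5)) = 0.60626
  Q(2)·log₂(Q(2)/P(2)) = (1/50)·log₂((1/50)/(1/5)) = -0.06644
  Q(3)·log₂(Q(3)/P(3)) = (1/10)·log₂((1/10)/(1/5)) = -0.10000
  Q(4)·log₂(Q(4)/P(4)) = (17/50)·log₂((17/50)/(1/5)) = 0.26028
  Q(5)·log₂(Q(5)/P(5)) = (3/50)·log₂((3/50)/(1/5)) = -0.10422

D_KL(Q||P) = 0.60626 - 0.06644 - 0.10000 + 0.26028 - 0.10422 = 0.59588 ≈ 0.5959 bits

These are NOT equal (difference: 0.2102 bits). KL divergence is asymmetric: D_KL(P||Q) ≠ D_KL(Q||P) in general.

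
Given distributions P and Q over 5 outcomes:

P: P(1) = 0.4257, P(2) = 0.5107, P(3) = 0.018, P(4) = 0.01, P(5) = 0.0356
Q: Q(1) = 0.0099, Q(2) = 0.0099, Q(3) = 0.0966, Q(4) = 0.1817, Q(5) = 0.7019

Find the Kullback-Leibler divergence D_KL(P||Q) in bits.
4.9767 bits

D_KL(P||Q) = Σ P(x) log₂(P(x)/Q(x))

Computing term by term:
  P(1)·log₂(P(1)/Q(1)) = 0.4257·log₂(0.4257/0.0099) = 2.30996
  P(2)·log₂(P(2)/Q(2)) = 0.5107·log₂(0.5107/0.0099) = 2.90532
  P(3)·log₂(P(3)/Q(3)) = 0.018·log₂(0.018/0.0966) = -0.04363
  P(4)·log₂(P(4)/Q(4)) = 0.01·log₂(0.01/0.1817) = -0.04183
  P(5)·log₂(P(5)/Q(5)) = 0.0356·log₂(0.0356/0.7019) = -0.15313

D_KL(P||Q) = 2.30996 + 2.90532 - 0.04363 - 0.04183 - 0.15313 = 4.97669 ≈ 4.9767 bits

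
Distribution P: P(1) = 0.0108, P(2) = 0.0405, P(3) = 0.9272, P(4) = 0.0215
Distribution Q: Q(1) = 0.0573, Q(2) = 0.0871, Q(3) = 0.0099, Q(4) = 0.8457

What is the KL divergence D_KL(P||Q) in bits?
5.8879 bits

D_KL(P||Q) = Σ P(x) log₂(P(x)/Q(x))

Computing term by term:
  P(1)·log₂(P(1)/Q(1)) = 0.0108·log₂(0.0108/0.0573) = -0.02600
  P(2)·log₂(P(2)/Q(2)) = 0.0405·log₂(0.0405/0.0871) = -0.04474
  P(3)·log₂(P(3)/Q(3)) = 0.9272·log₂(0.9272/0.0099) = 6.07252
  P(4)·log₂(P(4)/Q(4)) = 0.0215·log₂(0.0215/0.8457) = -0.11390

D_KL(P||Q) = -0.02600 - 0.04474 + 6.07252 - 0.11390 = 5.88788 ≈ 5.8879 bits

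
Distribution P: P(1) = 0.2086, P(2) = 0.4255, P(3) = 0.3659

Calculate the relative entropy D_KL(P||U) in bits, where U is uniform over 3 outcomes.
0.0580 bits

U(i) = 1/3 for all i

D_KL(P||U) = Σ P(x) log₂(P(x) / (1/3))
           = Σ P(x) log₂(P(x)) + log₂(3)
           = log₂(3) - H(P)

H(P) = -Σ P(x) log₂(P(x)):
  -P(1)·log₂(P(1)) = -(0.2086)·log₂(0.2086) = 0.47168
  -P(2)·log₂(P(2)) = -(0.4255)·log₂(0.4255) = 0.52454
  -P(3)·log₂(P(3)) = -(0.3659)·log₂(0.3659) = 0.53073
H(P) = 0.47168 + 0.52454 + 0.53073 = 1.52695 bits

log₂(3) = 1.58496 bits

D_KL(P||U) = 1.58496 - 1.52695 = 0.05801 ≈ 0.0580 bits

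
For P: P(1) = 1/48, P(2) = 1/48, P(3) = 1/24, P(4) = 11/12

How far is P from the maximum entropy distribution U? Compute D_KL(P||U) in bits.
1.4612 bits

U(i) = 1/4 for all i

D_KL(P||U) = Σ P(x) log₂(P(x) / (1/4))
           = Σ P(x) log₂(P(x)) + log₂(4)
           = log₂(4) - H(P)

H(P) = -Σ P(x) log₂(P(x)):
  -P(1)·log₂(P(1)) = -(1/48)·log₂(1/48) = 0.11635
  -P(2)·log₂(P(2)) = -(1/48)·log₂(1/48) = 0.11635
  -P(3)·log₂(P(3)) = -(1/24)·log₂(1/24) = 0.19104
  -P(4)·log₂(P(4)) = -(11/12)·log₂(11/12) = 0.11507
H(P) = 0.11635 + 0.11635 + 0.19104 + 0.11507 = 0.53881 bits

log₂(4) = 2.00000 bits

D_KL(P||U) = 2.00000 - 0.53881 = 1.46119 ≈ 1.4612 bits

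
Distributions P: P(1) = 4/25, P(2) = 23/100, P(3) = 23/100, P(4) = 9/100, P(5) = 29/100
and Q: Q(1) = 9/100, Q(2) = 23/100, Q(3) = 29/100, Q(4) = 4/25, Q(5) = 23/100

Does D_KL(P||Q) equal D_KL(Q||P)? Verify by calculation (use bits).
D_KL(P||Q) = 0.0782 bits, D_KL(Q||P) = 0.0782 bits. Yes — for this pair D_KL(P||Q) = D_KL(Q||P).

D_KL(P||Q) = Σ P(x) log₂(P(x)/Q(x))

Computing term by term:
  P(1)·log₂(P(1)/Q(1)) = (4/25)·log₂((4/25)/(9/100)) = 0.13281
  P(2)·log₂(P(2)/Q(2)) = (23/100)·log₂((23/100)/(23/100)) = 0.00000
  P(3)·log₂(P(3)/Q(3)) = (23/100)·log₂((23/100)/(29/100)) = -0.07692
  P(4)·log₂(P(4)/Q(4)) = (9/100)·log₂((9/100)/(4/25)) = -0.07471
  P(5)·log₂(P(5)/Q(5)) = (29/100)·log₂((29/100)/(23/100)) = 0.09698

D_KL(P||Q) = 0.13281 + 0.00000 - 0.07692 - 0.07471 + 0.09698 = 0.07816 ≈ 0.0782 bits

D_KL(Q||P) = Σ Q(x) log₂(Q(x)/P(x))

Computing term by term:
  Q(1)·log₂(Q(1)/P(1)) = (9/100)·log₂((9/100)/(4/25)) = -0.07471
  Q(2)·log₂(Q(2)/P(2)) = (23/100)·log₂((23/100)/(23/100)) = 0.00000
  Q(3)·log₂(Q(3)/P(3)) = (29/100)·log₂((29/100)/(23/100)) = 0.09698
  Q(4)·log₂(Q(4)/P(4)) = (4/25)·log₂((4/25)/(9/100)) = 0.13281
  Q(5)·log₂(Q(5)/P(5)) = (23/100)·log₂((23/100)/(29/100)) = -0.07692

D_KL(Q||P) = -0.07471 + 0.00000 + 0.09698 + 0.13281 - 0.07692 = 0.07816 ≈ 0.0782 bits

These ARE equal here. Q is P with outcomes relabeled (Q(1) = P(4), Q(3) = P(5), Q(4) = P(1), Q(5) = P(3)) by a relabeling that is its own inverse, so the two sums contain exactly the same terms in a different order. This is a special case — KL divergence is not symmetric in general: D_KL(P||Q) ≠ D_KL(Q||P) for most P, Q.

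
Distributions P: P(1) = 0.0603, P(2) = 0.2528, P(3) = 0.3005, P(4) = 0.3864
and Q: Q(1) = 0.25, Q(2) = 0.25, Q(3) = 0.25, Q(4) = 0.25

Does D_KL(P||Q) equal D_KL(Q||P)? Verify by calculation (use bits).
D_KL(P||Q) = 0.2028 bits, D_KL(Q||P) = 0.2855 bits. No — D_KL(P||Q) ≠ D_KL(Q||P) for this pair.

D_KL(P||Q) = Σ P(x) log₂(P(x)/Q(x))

Computing term by term:
  P(1)·log₂(P(1)/Q(1)) = 0.0603·log₂(0.0603/0.25) = -0.12372
  P(2)·log₂(P(2)/Q(2)) = 0.2528·log₂(0.2528/0.25) = 0.00406
  P(3)·log₂(P(3)/Q(3)) = 0.3005·log₂(0.3005/0.25) = 0.07976
  P(4)·log₂(P(4)/Q(4)) = 0.3864·log₂(0.3864/0.25) = 0.24272

D_KL(P||Q) = -0.12372 + 0.00406 + 0.07976 + 0.24272 = 0.20282 ≈ 0.2028 bits

D_KL(Q||P) = Σ Q(x) log₂(Q(x)/P(x))

Computing term by term:
  Q(1)·log₂(Q(1)/P(1)) = 0.25·log₂(0.25/0.0603) = 0.51292
  Q(2)·log₂(Q(2)/P(2)) = 0.25·log₂(0.25/0.2528) = -0.00402
  Q(3)·log₂(Q(3)/P(3)) = 0.25·log₂(0.25/0.3005) = -0.06636
  Q(4)·log₂(Q(4)/P(4)) = 0.25·log₂(0.25/0.3864) = -0.15704

D_KL(Q||P) = 0.51292 - 0.00402 - 0.06636 - 0.15704 = 0.28550 ≈ 0.2855 bits

These are NOT equal (difference: 0.0827 bits). KL divergence is asymmetric: D_KL(P||Q) ≠ D_KL(Q||P) in general.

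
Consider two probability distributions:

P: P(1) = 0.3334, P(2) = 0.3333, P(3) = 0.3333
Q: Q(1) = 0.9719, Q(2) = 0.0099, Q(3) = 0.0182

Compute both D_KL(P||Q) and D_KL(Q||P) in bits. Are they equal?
D_KL(P||Q) = 2.5744 bits, D_KL(Q||P) = 1.3736 bits. No, they are not equal.

D_KL(P||Q) = Σ P(x) log₂(P(x)/Q(x))

Computing term by term:
  P(1)·log₂(P(1)/Q(1)) = 0.3334·log₂(0.3334/0.9719) = -0.51462
  P(2)·log₂(P(2)/Q(2)) = 0.3333·log₂(0.3333/0.0099) = 1.69091
  P(3)·log₂(P(3)/Q(3)) = 0.3333·log₂(0.3333/0.0182) = 1.39813

D_KL(P||Q) = -0.51462 + 1.69091 + 1.39813 = 2.57442 ≈ 2.5744 bits

D_KL(Q||P) = Σ Q(x) log₂(Q(x)/P(x))

Computing term by term:
  Q(1)·log₂(Q(1)/P(1)) = 0.9719·log₂(0.9719/0.3334) = 1.50018
  Q(2)·log₂(Q(2)/P(2)) = 0.0099·log₂(0.0099/0.3333) = -0.05023
  Q(3)·log₂(Q(3)/P(3)) = 0.0182·log₂(0.0182/0.3333) = -0.07635

D_KL(Q||P) = 1.50018 - 0.05023 - 0.07635 = 1.37360 ≈ 1.3736 bits

These are NOT equal (difference: 1.2008 bits). KL divergence is asymmetric: D_KL(P||Q) ≠ D_KL(Q||P) in general.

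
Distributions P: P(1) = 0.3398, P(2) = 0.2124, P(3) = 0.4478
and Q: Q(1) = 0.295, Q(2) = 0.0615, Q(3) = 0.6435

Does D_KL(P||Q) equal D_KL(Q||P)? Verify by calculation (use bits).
D_KL(P||Q) = 0.2149 bits, D_KL(Q||P) = 0.1665 bits. No — D_KL(P||Q) ≠ D_KL(Q||P) for this pair.

D_KL(P||Q) = Σ P(x) log₂(P(x)/Q(x))

Computing term by term:
  P(1)·log₂(P(1)/Q(1)) = 0.3398·log₂(0.3398/0.295) = 0.06931
  P(2)·log₂(P(2)/Q(2)) = 0.2124·log₂(0.2124/0.0615) = 0.37980
  P(3)·log₂(P(3)/Q(3)) = 0.4478·log₂(0.4478/0.6435) = -0.23424

D_KL(P||Q) = 0.06931 + 0.37980 - 0.23424 = 0.21487 ≈ 0.2149 bits

D_KL(Q||P) = Σ Q(x) log₂(Q(x)/P(x))

Computing term by term:
  Q(1)·log₂(Q(1)/P(1)) = 0.295·log₂(0.295/0.3398) = -0.06017
  Q(2)·log₂(Q(2)/P(2)) = 0.0615·log₂(0.0615/0.2124) = -0.10997
  Q(3)·log₂(Q(3)/P(3)) = 0.6435·log₂(0.6435/0.4478) = 0.33661

D_KL(Q||P) = -0.06017 - 0.10997 + 0.33661 = 0.16647 ≈ 0.1665 bits

These are NOT equal (difference: 0.0484 bits). KL divergence is asymmetric: D_KL(P||Q) ≠ D_KL(Q||P) in general.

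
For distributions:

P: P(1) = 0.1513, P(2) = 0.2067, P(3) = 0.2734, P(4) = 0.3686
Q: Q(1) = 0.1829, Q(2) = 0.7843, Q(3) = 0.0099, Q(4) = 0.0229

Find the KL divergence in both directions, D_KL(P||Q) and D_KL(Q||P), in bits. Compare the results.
D_KL(P||Q) = 2.3474 bits, D_KL(Q||P) = 1.4197 bits. D_KL(P||Q) is larger than D_KL(Q||P) by 0.9277 bits; the two directions differ.

D_KL(P||Q) = Σ P(x) log₂(P(x)/Q(x))

Computing term by term:
  P(1)·log₂(P(1)/Q(1)) = 0.1513·log₂(0.1513/0.1829) = -0.04140
  P(2)·log₂(P(2)/Q(2)) = 0.2067·log₂(0.2067/0.7843) = -0.39766
  P(3)·log₂(P(3)/Q(3)) = 0.2734·log₂(0.2734/0.0099) = 1.30889
  P(4)·log₂(P(4)/Q(4)) = 0.3686·log₂(0.3686/0.0229) = 1.47758

D_KL(P||Q) = -0.04140 - 0.39766 + 1.30889 + 1.47758 = 2.34741 ≈ 2.3474 bits

D_KL(Q||P) = Σ Q(x) log₂(Q(x)/P(x))

Computing term by term:
  Q(1)·log₂(Q(1)/P(1)) = 0.1829·log₂(0.1829/0.1513) = 0.05005
  Q(2)·log₂(Q(2)/P(2)) = 0.7843·log₂(0.7843/0.2067) = 1.50889
  Q(3)·log₂(Q(3)/P(3)) = 0.0099·log₂(0.0099/0.2734) = -0.04740
  Q(4)·log₂(Q(4)/P(4)) = 0.0229·log₂(0.0229/0.3686) = -0.09180

D_KL(Q||P) = 0.05005 + 1.50889 - 0.04740 - 0.09180 = 1.41974 ≈ 1.4197 bits

These are NOT equal (difference: 0.9277 bits). KL divergence is asymmetric: D_KL(P||Q) ≠ D_KL(Q||P) in general.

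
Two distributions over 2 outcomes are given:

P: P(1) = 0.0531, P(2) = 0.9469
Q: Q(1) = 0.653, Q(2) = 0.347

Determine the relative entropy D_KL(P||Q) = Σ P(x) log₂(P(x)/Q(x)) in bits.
1.1791 bits

D_KL(P||Q) = Σ P(x) log₂(P(x)/Q(x))

Computing term by term:
  P(1)·log₂(P(1)/Q(1)) = 0.0531·log₂(0.0531/0.653) = -0.19224
  P(2)·log₂(P(2)/Q(2)) = 0.9469·log₂(0.9469/0.347) = 1.37137

D_KL(P||Q) = -0.19224 + 1.37137 = 1.17913 ≈ 1.1791 bits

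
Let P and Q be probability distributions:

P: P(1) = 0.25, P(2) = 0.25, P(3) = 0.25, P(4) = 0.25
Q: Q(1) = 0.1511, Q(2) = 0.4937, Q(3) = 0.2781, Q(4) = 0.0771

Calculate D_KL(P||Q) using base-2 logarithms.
0.3220 bits

D_KL(P||Q) = Σ P(x) log₂(P(x)/Q(x))

Computing term by term:
  P(1)·log₂(P(1)/Q(1)) = 0.25·log₂(0.25/0.1511) = 0.18161
  P(2)·log₂(P(2)/Q(2)) = 0.25·log₂(0.25/0.4937) = -0.24543
  P(3)·log₂(P(3)/Q(3)) = 0.25·log₂(0.25/0.2781) = -0.03842
  P(4)·log₂(P(4)/Q(4)) = 0.25·log₂(0.25/0.0771) = 0.42428

D_KL(P||Q) = 0.18161 - 0.24543 - 0.03842 + 0.42428 = 0.32204 ≈ 0.3220 bits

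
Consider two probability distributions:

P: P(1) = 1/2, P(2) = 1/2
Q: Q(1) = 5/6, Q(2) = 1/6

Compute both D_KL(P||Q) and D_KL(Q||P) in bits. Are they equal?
D_KL(P||Q) = 0.4240 bits, D_KL(Q||P) = 0.3500 bits. No, they are not equal.

D_KL(P||Q) = Σ P(x) log₂(P(x)/Q(x))

Computing term by term:
  P(1)·log₂(P(1)/Q(1)) = (1/2)·log₂((1/2)/(5/6)) = -0.36848
  P(2)·log₂(P(2)/Q(2)) = (1/2)·log₂((1/2)/(1/6)) = 0.79248

D_KL(P||Q) = -0.36848 + 0.79248 = 0.42400 ≈ 0.4240 bits

D_KL(Q||P) = Σ Q(x) log₂(Q(x)/P(x))

Computing term by term:
  Q(1)·log₂(Q(1)/P(1)) = (5/6)·log₂((5/6)/(1/2)) = 0.61414
  Q(2)·log₂(Q(2)/P(2)) = (1/6)·log₂((1/6)/(1/2)) = -0.26416

D_KL(Q||P) = 0.61414 - 0.26416 = 0.34998 ≈ 0.3500 bits

These are NOT equal (difference: 0.0740 bits). KL divergence is asymmetric: D_KL(P||Q) ≠ D_KL(Q||P) in general.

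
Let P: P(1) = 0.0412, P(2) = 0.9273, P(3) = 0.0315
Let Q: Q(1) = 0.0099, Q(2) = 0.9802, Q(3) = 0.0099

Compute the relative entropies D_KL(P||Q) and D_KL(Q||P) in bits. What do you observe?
D_KL(P||Q) = 0.0631 bits, D_KL(Q||P) = 0.0416 bits. The two directions give different values (D_KL(P||Q) exceeds D_KL(Q||P) by 0.0215 bits): KL divergence is asymmetric.

D_KL(P||Q) = Σ P(x) log₂(P(x)/Q(x))

Computing term by term:
  P(1)·log₂(P(1)/Q(1)) = 0.0412·log₂(0.0412/0.0099) = 0.08475
  P(2)·log₂(P(2)/Q(2)) = 0.9273·log₂(0.9273/0.9802) = -0.07422
  P(3)·log₂(P(3)/Q(3)) = 0.0315·log₂(0.0315/0.0099) = 0.05260

D_KL(P||Q) = 0.08475 - 0.07422 + 0.05260 = 0.06313 ≈ 0.0631 bits

D_KL(Q||P) = Σ Q(x) log₂(Q(x)/P(x))

Computing term by term:
  Q(1)·log₂(Q(1)/P(1)) = 0.0099·log₂(0.0099/0.0412) = -0.02037
  Q(2)·log₂(Q(2)/P(2)) = 0.9802·log₂(0.9802/0.9273) = 0.07846
  Q(3)·log₂(Q(3)/P(3)) = 0.0099·log₂(0.0099/0.0315) = -0.01653

D_KL(Q||P) = -0.02037 + 0.07846 - 0.01653 = 0.04156 ≈ 0.0416 bits

These are NOT equal (difference: 0.0215 bits). KL divergence is asymmetric: D_KL(P||Q) ≠ D_KL(Q||P) in general.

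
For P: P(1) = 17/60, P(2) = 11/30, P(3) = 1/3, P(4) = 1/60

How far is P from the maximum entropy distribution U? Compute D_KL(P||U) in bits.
0.3270 bits

U(i) = 1/4 for all i

D_KL(P||U) = Σ P(x) log₂(P(x) / (1/4))
           = Σ P(x) log₂(P(x)) + log₂(4)
           = log₂(4) - H(P)

H(P) = -Σ P(x) log₂(P(x)):
  -P(1)·log₂(P(1)) = -(17/60)·log₂(17/60) = 0.51550
  -P(2)·log₂(P(2)) = -(11/30)·log₂(11/30) = 0.53073
  -P(3)·log₂(P(3)) = -(1/3)·log₂(1/3) = 0.52832
  -P(4)·log₂(P(4)) = -(1/60)·log₂(1/60) = 0.09845
H(P) = 0.51550 + 0.53073 + 0.52832 + 0.09845 = 1.67300 bits

log₂(4) = 2.00000 bits

D_KL(P||U) = 2.00000 - 1.67300 = 0.32700 ≈ 0.3270 bits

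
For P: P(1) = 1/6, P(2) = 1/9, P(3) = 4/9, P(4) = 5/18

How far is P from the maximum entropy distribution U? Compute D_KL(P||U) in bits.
0.1837 bits

U(i) = 1/4 for all i

D_KL(P||U) = Σ P(x) log₂(P(x) / (1/4))
           = Σ P(x) log₂(P(x)) + log₂(4)
           = log₂(4) - H(P)

H(P) = -Σ P(x) log₂(P(x)):
  -P(1)·log₂(P(1)) = -(1/6)·log₂(1/6) = 0.43083
  -P(2)·log₂(P(2)) = -(1/9)·log₂(1/9) = 0.35221
  -P(3)·log₂(P(3)) = -(4/9)·log₂(4/9) = 0.51997
  -P(4)·log₂(P(4)) = -(5/18)·log₂(5/18) = 0.51333
H(P) = 0.43083 + 0.35221 + 0.51997 + 0.51333 = 1.81634 bits

log₂(4) = 2.00000 bits

D_KL(P||U) = 2.00000 - 1.81634 = 0.18366 ≈ 0.1837 bits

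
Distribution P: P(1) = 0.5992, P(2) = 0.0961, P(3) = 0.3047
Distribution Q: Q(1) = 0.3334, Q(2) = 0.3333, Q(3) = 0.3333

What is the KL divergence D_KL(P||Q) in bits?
0.2949 bits

D_KL(P||Q) = Σ P(x) log₂(P(x)/Q(x))

Computing term by term:
  P(1)·log₂(P(1)/Q(1)) = 0.5992·log₂(0.5992/0.3334) = 0.50679
  P(2)·log₂(P(2)/Q(2)) = 0.0961·log₂(0.0961/0.3333) = -0.17242
  P(3)·log₂(P(3)/Q(3)) = 0.3047·log₂(0.3047/0.3333) = -0.03944

D_KL(P||Q) = 0.50679 - 0.17242 - 0.03944 = 0.29493 ≈ 0.2949 bits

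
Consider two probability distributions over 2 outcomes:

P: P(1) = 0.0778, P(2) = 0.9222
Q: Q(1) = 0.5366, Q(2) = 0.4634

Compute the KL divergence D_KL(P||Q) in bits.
0.6988 bits

D_KL(P||Q) = Σ P(x) log₂(P(x)/Q(x))

Computing term by term:
  P(1)·log₂(P(1)/Q(1)) = 0.0778·log₂(0.0778/0.5366) = -0.21675
  P(2)·log₂(P(2)/Q(2)) = 0.9222·log₂(0.9222/0.4634) = 0.91558

D_KL(P||Q) = -0.21675 + 0.91558 = 0.69883 ≈ 0.6988 bits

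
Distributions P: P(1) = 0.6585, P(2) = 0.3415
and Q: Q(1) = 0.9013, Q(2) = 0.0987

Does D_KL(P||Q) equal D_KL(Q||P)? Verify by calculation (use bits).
D_KL(P||Q) = 0.3134 bits, D_KL(Q||P) = 0.2314 bits. No — D_KL(P||Q) ≠ D_KL(Q||P) for this pair.

D_KL(P||Q) = Σ P(x) log₂(P(x)/Q(x))

Computing term by term:
  P(1)·log₂(P(1)/Q(1)) = 0.6585·log₂(0.6585/0.9013) = -0.29818
  P(2)·log₂(P(2)/Q(2)) = 0.3415·log₂(0.3415/0.0987) = 0.61155

D_KL(P||Q) = -0.29818 + 0.61155 = 0.31337 ≈ 0.3134 bits

D_KL(Q||P) = Σ Q(x) log₂(Q(x)/P(x))

Computing term by term:
  Q(1)·log₂(Q(1)/P(1)) = 0.9013·log₂(0.9013/0.6585) = 0.40813
  Q(2)·log₂(Q(2)/P(2)) = 0.0987·log₂(0.0987/0.3415) = -0.17675

D_KL(Q||P) = 0.40813 - 0.17675 = 0.23138 ≈ 0.2314 bits

These are NOT equal (difference: 0.0820 bits). KL divergence is asymmetric: D_KL(P||Q) ≠ D_KL(Q||P) in general.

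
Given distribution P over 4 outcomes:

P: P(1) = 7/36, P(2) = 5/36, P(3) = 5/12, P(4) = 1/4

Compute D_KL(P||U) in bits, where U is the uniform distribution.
0.1188 bits

U(i) = 1/4 for all i

D_KL(P||U) = Σ P(x) log₂(P(x) / (1/4))
           = Σ P(x) log₂(P(x)) + log₂(4)
           = log₂(4) - H(P)

H(P) = -Σ P(x) log₂(P(x)):
  -P(1)·log₂(P(1)) = -(7/36)·log₂(7/36) = 0.45939
  -P(2)·log₂(P(2)) = -(5/36)·log₂(5/36) = 0.39556
  -P(3)·log₂(P(3)) = -(5/12)·log₂(5/12) = 0.52626
  -P(4)·log₂(P(4)) = -(1/4)·log₂(1/4) = 0.50000
H(P) = 0.45939 + 0.39556 + 0.52626 + 0.50000 = 1.88121 bits

log₂(4) = 2.00000 bits

D_KL(P||U) = 2.00000 - 1.88121 = 0.11879 ≈ 0.1188 bits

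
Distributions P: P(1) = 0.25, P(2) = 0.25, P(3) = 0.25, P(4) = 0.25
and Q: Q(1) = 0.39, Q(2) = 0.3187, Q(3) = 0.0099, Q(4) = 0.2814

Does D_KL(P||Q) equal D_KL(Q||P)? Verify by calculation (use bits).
D_KL(P||Q) = 0.8740 bits, D_KL(Q||P) = 0.3637 bits. No — D_KL(P||Q) ≠ D_KL(Q||P) for this pair.

D_KL(P||Q) = Σ P(x) log₂(P(x)/Q(x))

Computing term by term:
  P(1)·log₂(P(1)/Q(1)) = 0.25·log₂(0.25/0.39) = -0.16039
  P(2)·log₂(P(2)/Q(2)) = 0.25·log₂(0.25/0.3187) = -0.08757
  P(3)·log₂(P(3)/Q(3)) = 0.25·log₂(0.25/0.0099) = 1.16459
  P(4)·log₂(P(4)/Q(4)) = 0.25·log₂(0.25/0.2814) = -0.04267

D_KL(P||Q) = -0.16039 - 0.08757 + 1.16459 - 0.04267 = 0.87396 ≈ 0.8740 bits

D_KL(Q||P) = Σ Q(x) log₂(Q(x)/P(x))

Computing term by term:
  Q(1)·log₂(Q(1)/P(1)) = 0.39·log₂(0.39/0.25) = 0.25020
  Q(2)·log₂(Q(2)/P(2)) = 0.3187·log₂(0.3187/0.25) = 0.11163
  Q(3)·log₂(Q(3)/P(3)) = 0.0099·log₂(0.0099/0.25) = -0.04612
  Q(4)·log₂(Q(4)/P(4)) = 0.2814·log₂(0.2814/0.25) = 0.04803

D_KL(Q||P) = 0.25020 + 0.11163 - 0.04612 + 0.04803 = 0.36374 ≈ 0.3637 bits

These are NOT equal (difference: 0.5103 bits). KL divergence is asymmetric: D_KL(P||Q) ≠ D_KL(Q||P) in general.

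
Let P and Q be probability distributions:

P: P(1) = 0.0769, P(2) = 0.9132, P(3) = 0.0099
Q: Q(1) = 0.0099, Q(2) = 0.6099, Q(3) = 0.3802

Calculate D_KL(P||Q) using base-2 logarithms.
0.7071 bits

D_KL(P||Q) = Σ P(x) log₂(P(x)/Q(x))

Computing term by term:
  P(1)·log₂(P(1)/Q(1)) = 0.0769·log₂(0.0769/0.0099) = 0.22743
  P(2)·log₂(P(2)/Q(2)) = 0.9132·log₂(0.9132/0.6099) = 0.53181
  P(3)·log₂(P(3)/Q(3)) = 0.0099·log₂(0.0099/0.3802) = -0.05211

D_KL(P||Q) = 0.22743 + 0.53181 - 0.05211 = 0.70713 ≈ 0.7071 bits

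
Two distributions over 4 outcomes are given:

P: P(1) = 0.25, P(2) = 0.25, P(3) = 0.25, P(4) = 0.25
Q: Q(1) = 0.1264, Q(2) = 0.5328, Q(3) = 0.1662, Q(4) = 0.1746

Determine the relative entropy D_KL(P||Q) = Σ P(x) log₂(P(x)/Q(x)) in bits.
0.2498 bits

D_KL(P||Q) = Σ P(x) log₂(P(x)/Q(x))

Computing term by term:
  P(1)·log₂(P(1)/Q(1)) = 0.25·log₂(0.25/0.1264) = 0.24598
  P(2)·log₂(P(2)/Q(2)) = 0.25·log₂(0.25/0.5328) = -0.27292
  P(3)·log₂(P(3)/Q(3)) = 0.25·log₂(0.25/0.1662) = 0.14725
  P(4)·log₂(P(4)/Q(4)) = 0.25·log₂(0.25/0.1746) = 0.12947

D_KL(P||Q) = 0.24598 - 0.27292 + 0.14725 + 0.12947 = 0.24978 ≈ 0.2498 bits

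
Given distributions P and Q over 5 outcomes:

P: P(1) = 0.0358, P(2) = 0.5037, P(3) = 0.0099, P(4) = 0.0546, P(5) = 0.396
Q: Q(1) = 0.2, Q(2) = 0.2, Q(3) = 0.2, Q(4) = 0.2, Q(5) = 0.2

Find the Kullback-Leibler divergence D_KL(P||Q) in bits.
0.8274 bits

D_KL(P||Q) = Σ P(x) log₂(P(x)/Q(x))

Computing term by term:
  P(1)·log₂(P(1)/Q(1)) = 0.0358·log₂(0.0358/0.2) = -0.08885
  P(2)·log₂(P(2)/Q(2)) = 0.5037·log₂(0.5037/0.2) = 0.67121
  P(3)·log₂(P(3)/Q(3)) = 0.0099·log₂(0.0099/0.2) = -0.04293
  P(4)·log₂(P(4)/Q(4)) = 0.0546·log₂(0.0546/0.2) = -0.10227
  P(5)·log₂(P(5)/Q(5)) = 0.396·log₂(0.396/0.2) = 0.39026

D_KL(P||Q) = -0.08885 + 0.67121 - 0.04293 - 0.10227 + 0.39026 = 0.82742 ≈ 0.8274 bits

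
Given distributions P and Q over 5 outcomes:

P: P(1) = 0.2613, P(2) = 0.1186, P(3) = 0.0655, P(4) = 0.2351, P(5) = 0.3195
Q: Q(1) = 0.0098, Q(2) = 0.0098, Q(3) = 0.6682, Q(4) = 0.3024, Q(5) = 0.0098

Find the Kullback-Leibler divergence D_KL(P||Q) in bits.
2.9656 bits

D_KL(P||Q) = Σ P(x) log₂(P(x)/Q(x))

Computing term by term:
  P(1)·log₂(P(1)/Q(1)) = 0.2613·log₂(0.2613/0.0098) = 1.23772
  P(2)·log₂(P(2)/Q(2)) = 0.1186·log₂(0.1186/0.0098) = 0.42663
  P(3)·log₂(P(3)/Q(3)) = 0.0655·log₂(0.0655/0.6682) = -0.21947
  P(4)·log₂(P(4)/Q(4)) = 0.2351·log₂(0.2351/0.3024) = -0.08538
  P(5)·log₂(P(5)/Q(5)) = 0.3195·log₂(0.3195/0.0098) = 1.60609

D_KL(P||Q) = 1.23772 + 0.42663 - 0.21947 - 0.08538 + 1.60609 = 2.96559 ≈ 2.9656 bits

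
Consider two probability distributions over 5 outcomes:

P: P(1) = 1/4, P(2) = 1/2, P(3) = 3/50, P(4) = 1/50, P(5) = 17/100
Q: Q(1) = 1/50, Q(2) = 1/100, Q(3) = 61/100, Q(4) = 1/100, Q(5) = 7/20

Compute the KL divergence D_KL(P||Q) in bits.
3.3750 bits

D_KL(P||Q) = Σ P(x) log₂(P(x)/Q(x))

Computing term by term:
  P(1)·log₂(P(1)/Q(1)) = (1/4)·log₂((1/4)/(1/50)) = 0.91096
  P(2)·log₂(P(2)/Q(2)) = (1/2)·log₂((1/2)/(1/100)) = 2.82193
  P(3)·log₂(P(3)/Q(3)) = (3/50)·log₂((3/50)/(61/100)) = -0.20075
  P(4)·log₂(P(4)/Q(4)) = (1/50)·log₂((1/50)/(1/100)) = 0.02000
  P(5)·log₂(P(5)/Q(5)) = (17/100)·log₂((17/100)/(7/20)) = -0.17711

D_KL(P||Q) = 0.91096 + 2.82193 - 0.20075 + 0.02000 - 0.17711 = 3.37503 ≈ 3.3750 bits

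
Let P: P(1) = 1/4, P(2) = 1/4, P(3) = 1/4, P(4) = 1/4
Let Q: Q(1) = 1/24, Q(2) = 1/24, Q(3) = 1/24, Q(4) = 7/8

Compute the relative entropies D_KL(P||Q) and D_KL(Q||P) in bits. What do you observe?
D_KL(P||Q) = 1.4869 bits, D_KL(Q||P) = 1.2583 bits. The two directions give different values (D_KL(P||Q) exceeds D_KL(Q||P) by 0.2286 bits): KL divergence is asymmetric.

D_KL(P||Q) = Σ P(x) log₂(P(x)/Q(x))

Computing term by term:
  P(1)·log₂(P(1)/Q(1)) = (1/4)·log₂((1/4)/(1/24)) = 0.64624
  P(2)·log₂(P(2)/Q(2)) = (1/4)·log₂((1/4)/(1/24)) = 0.64624
  P(3)·log₂(P(3)/Q(3)) = (1/4)·log₂((1/4)/(1/24)) = 0.64624
  P(4)·log₂(P(4)/Q(4)) = (1/4)·log₂((1/4)/(7/8)) = -0.45184

D_KL(P||Q) = 0.64624 + 0.64624 + 0.64624 - 0.45184 = 1.48688 ≈ 1.4869 bits

D_KL(Q||P) = Σ Q(x) log₂(Q(x)/P(x))

Computing term by term:
  Q(1)·log₂(Q(1)/P(1)) = (1/24)·log₂((1/24)/(1/4)) = -0.10771
  Q(2)·log₂(Q(2)/P(2)) = (1/24)·log₂((1/24)/(1/4)) = -0.10771
  Q(3)·log₂(Q(3)/P(3)) = (1/24)·log₂((1/24)/(1/4)) = -0.10771
  Q(4)·log₂(Q(4)/P(4)) = (7/8)·log₂((7/8)/(1/4)) = 1.58144

D_KL(Q||P) = -0.10771 - 0.10771 - 0.10771 + 1.58144 = 1.25831 ≈ 1.2583 bits

These are NOT equal (difference: 0.2286 bits). KL divergence is asymmetric: D_KL(P||Q) ≠ D_KL(Q||P) in general.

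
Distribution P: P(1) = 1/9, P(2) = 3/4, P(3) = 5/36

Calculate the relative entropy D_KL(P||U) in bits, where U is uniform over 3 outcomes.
0.5259 bits

U(i) = 1/3 for all i

D_KL(P||U) = Σ P(x) log₂(P(x) / (1/3))
           = Σ P(x) log₂(P(x)) + log₂(3)
           = log₂(3) - H(P)

H(P) = -Σ P(x) log₂(P(x)):
  -P(1)·log₂(P(1)) = -(1/9)·log₂(1/9) = 0.35221
  -P(2)·log₂(P(2)) = -(3/4)·log₂(3/4) = 0.31128
  -P(3)·log₂(P(3)) = -(5/36)·log₂(5/36) = 0.39556
H(P) = 0.35221 + 0.31128 + 0.39556 = 1.05905 bits

log₂(3) = 1.58496 bits

D_KL(P||U) = 1.58496 - 1.05905 = 0.52591 ≈ 0.5259 bits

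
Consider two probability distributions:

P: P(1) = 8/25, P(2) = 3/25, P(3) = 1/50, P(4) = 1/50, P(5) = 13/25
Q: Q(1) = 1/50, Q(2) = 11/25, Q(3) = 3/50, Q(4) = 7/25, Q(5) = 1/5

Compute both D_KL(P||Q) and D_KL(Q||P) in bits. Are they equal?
D_KL(P||Q) = 1.6640 bits, D_KL(Q||P) = 1.6302 bits. No, they are not equal.

D_KL(P||Q) = Σ P(x) log₂(P(x)/Q(x))

Computing term by term:
  P(1)·log₂(P(1)/Q(1)) = (8/25)·log₂((8/25)/(1/50)) = 1.28000
  P(2)·log₂(P(2)/Q(2)) = (3/25)·log₂((3/25)/(11/25)) = -0.22494
  P(3)·log₂(P(3)/Q(3)) = (1/50)·log₂((1/50)/(3/50)) = -0.03170
  P(4)·log₂(P(4)/Q(4)) = (1/50)·log₂((1/50)/(7/25)) = -0.07615
  P(5)·log₂(P(5)/Q(5)) = (13/25)·log₂((13/25)/(1/5)) = 0.71683

D_KL(P||Q) = 1.28000 - 0.22494 - 0.03170 - 0.07615 + 0.71683 = 1.66404 ≈ 1.6640 bits

D_KL(Q||P) = Σ Q(x) log₂(Q(x)/P(x))

Computing term by term:
  Q(1)·log₂(Q(1)/P(1)) = (1/50)·log₂((1/50)/(8/25)) = -0.08000
  Q(2)·log₂(Q(2)/P(2)) = (11/25)·log₂((11/25)/(3/25)) = 0.82477
  Q(3)·log₂(Q(3)/P(3)) = (3/50)·log₂((3/50)/(1/50)) = 0.09510
  Q(4)·log₂(Q(4)/P(4)) = (7/25)·log₂((7/25)/(1/50)) = 1.06606
  Q(5)·log₂(Q(5)/P(5)) = (1/5)·log₂((1/5)/(13/25)) = -0.27570

D_KL(Q||P) = -0.08000 + 0.82477 + 0.09510 + 1.06606 - 0.27570 = 1.63023 ≈ 1.6302 bits

These are NOT equal (difference: 0.0338 bits). KL divergence is asymmetric: D_KL(P||Q) ≠ D_KL(Q||P) in general.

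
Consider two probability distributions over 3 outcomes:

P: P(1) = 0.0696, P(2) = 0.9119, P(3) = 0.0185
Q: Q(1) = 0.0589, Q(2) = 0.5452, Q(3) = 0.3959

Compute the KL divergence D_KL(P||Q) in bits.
0.6117 bits

D_KL(P||Q) = Σ P(x) log₂(P(x)/Q(x))

Computing term by term:
  P(1)·log₂(P(1)/Q(1)) = 0.0696·log₂(0.0696/0.0589) = 0.01676
  P(2)·log₂(P(2)/Q(2)) = 0.9119·log₂(0.9119/0.5452) = 0.67671
  P(3)·log₂(P(3)/Q(3)) = 0.0185·log₂(0.0185/0.3959) = -0.08176

D_KL(P||Q) = 0.01676 + 0.67671 - 0.08176 = 0.61171 ≈ 0.6117 bits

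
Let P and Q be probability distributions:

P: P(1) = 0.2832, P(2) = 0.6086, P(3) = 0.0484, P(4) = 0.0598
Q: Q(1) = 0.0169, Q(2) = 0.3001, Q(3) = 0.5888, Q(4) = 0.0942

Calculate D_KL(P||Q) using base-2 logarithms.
1.5588 bits

D_KL(P||Q) = Σ P(x) log₂(P(x)/Q(x))

Computing term by term:
  P(1)·log₂(P(1)/Q(1)) = 0.2832·log₂(0.2832/0.0169) = 1.15170
  P(2)·log₂(P(2)/Q(2)) = 0.6086·log₂(0.6086/0.3001) = 0.62080
  P(3)·log₂(P(3)/Q(3)) = 0.0484·log₂(0.0484/0.5888) = -0.17447
  P(4)·log₂(P(4)/Q(4)) = 0.0598·log₂(0.0598/0.0942) = -0.03920

D_KL(P||Q) = 1.15170 + 0.62080 - 0.17447 - 0.03920 = 1.55883 ≈ 1.5588 bits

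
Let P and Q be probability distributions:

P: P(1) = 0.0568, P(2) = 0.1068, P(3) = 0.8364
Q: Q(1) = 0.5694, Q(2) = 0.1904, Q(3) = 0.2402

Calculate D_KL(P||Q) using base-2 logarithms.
1.2275 bits

D_KL(P||Q) = Σ P(x) log₂(P(x)/Q(x))

Computing term by term:
  P(1)·log₂(P(1)/Q(1)) = 0.0568·log₂(0.0568/0.5694) = -0.18889
  P(2)·log₂(P(2)/Q(2)) = 0.1068·log₂(0.1068/0.1904) = -0.08908
  P(3)·log₂(P(3)/Q(3)) = 0.8364·log₂(0.8364/0.2402) = 1.50548

D_KL(P||Q) = -0.18889 - 0.08908 + 1.50548 = 1.22751 ≈ 1.2275 bits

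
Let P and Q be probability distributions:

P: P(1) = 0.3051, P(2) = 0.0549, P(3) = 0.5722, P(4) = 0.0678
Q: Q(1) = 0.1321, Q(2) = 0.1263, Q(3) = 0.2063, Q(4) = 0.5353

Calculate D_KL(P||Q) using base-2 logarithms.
0.9425 bits

D_KL(P||Q) = Σ P(x) log₂(P(x)/Q(x))

Computing term by term:
  P(1)·log₂(P(1)/Q(1)) = 0.3051·log₂(0.3051/0.1321) = 0.36845
  P(2)·log₂(P(2)/Q(2)) = 0.0549·log₂(0.0549/0.1263) = -0.06599
  P(3)·log₂(P(3)/Q(3)) = 0.5722·log₂(0.5722/0.2063) = 0.84215
  P(4)·log₂(P(4)/Q(4)) = 0.0678·log₂(0.0678/0.5353) = -0.20211

D_KL(P||Q) = 0.36845 - 0.06599 + 0.84215 - 0.20211 = 0.94250 ≈ 0.9425 bits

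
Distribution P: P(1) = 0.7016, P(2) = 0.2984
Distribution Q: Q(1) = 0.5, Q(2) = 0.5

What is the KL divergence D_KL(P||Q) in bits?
0.1207 bits

D_KL(P||Q) = Σ P(x) log₂(P(x)/Q(x))

Computing term by term:
  P(1)·log₂(P(1)/Q(1)) = 0.7016·log₂(0.7016/0.5) = 0.34289
  P(2)·log₂(P(2)/Q(2)) = 0.2984·log₂(0.2984/0.5) = -0.22221

D_KL(P||Q) = 0.34289 - 0.22221 = 0.12068 ≈ 0.1207 bits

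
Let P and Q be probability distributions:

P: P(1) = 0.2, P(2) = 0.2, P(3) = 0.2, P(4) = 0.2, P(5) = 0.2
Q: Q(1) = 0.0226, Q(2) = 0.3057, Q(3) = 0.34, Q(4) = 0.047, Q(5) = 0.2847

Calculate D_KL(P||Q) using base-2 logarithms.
0.6696 bits

D_KL(P||Q) = Σ P(x) log₂(P(x)/Q(x))

Computing term by term:
  P(1)·log₂(P(1)/Q(1)) = 0.2·log₂(0.2/0.0226) = 0.62912
  P(2)·log₂(P(2)/Q(2)) = 0.2·log₂(0.2/0.3057) = -0.12242
  P(3)·log₂(P(3)/Q(3)) = 0.2·log₂(0.2/0.34) = -0.15311
  P(4)·log₂(P(4)/Q(4)) = 0.2·log₂(0.2/0.047) = 0.41785
  P(5)·log₂(P(5)/Q(5)) = 0.2·log₂(0.2/0.2847) = -0.10189

D_KL(P||Q) = 0.62912 - 0.12242 - 0.15311 + 0.41785 - 0.10189 = 0.66955 ≈ 0.6696 bits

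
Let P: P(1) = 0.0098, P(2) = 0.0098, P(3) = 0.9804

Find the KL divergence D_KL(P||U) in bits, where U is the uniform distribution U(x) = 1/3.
1.4262 bits

U(i) = 1/3 for all i

D_KL(P||U) = Σ P(x) log₂(P(x) / (1/3))
           = Σ P(x) log₂(P(x)) + log₂(3)
           = log₂(3) - H(P)

H(P) = -Σ P(x) log₂(P(x)):
  -P(1)·log₂(P(1)) = -(0.0098)·log₂(0.0098) = 0.06540
  -P(2)·log₂(P(2)) = -(0.0098)·log₂(0.0098) = 0.06540
  -P(3)·log₂(P(3)) = -(0.9804)·log₂(0.9804) = 0.02800
H(P) = 0.06540 + 0.06540 + 0.02800 = 0.15880 bits

log₂(3) = 1.58496 bits

D_KL(P||U) = 1.58496 - 0.15880 = 1.42616 ≈ 1.4262 bits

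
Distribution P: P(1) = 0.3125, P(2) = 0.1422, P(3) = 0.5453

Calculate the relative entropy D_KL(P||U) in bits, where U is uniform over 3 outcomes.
0.1833 bits

U(i) = 1/3 for all i

D_KL(P||U) = Σ P(x) log₂(P(x) / (1/3))
           = Σ P(x) log₂(P(x)) + log₂(3)
           = log₂(3) - H(P)

H(P) = -Σ P(x) log₂(P(x)):
  -P(1)·log₂(P(1)) = -(0.3125)·log₂(0.3125) = 0.52440
  -P(2)·log₂(P(2)) = -(0.1422)·log₂(0.1422) = 0.40015
  -P(3)·log₂(P(3)) = -(0.5453)·log₂(0.5453) = 0.47707
H(P) = 0.52440 + 0.40015 + 0.47707 = 1.40162 bits

log₂(3) = 1.58496 bits

D_KL(P||U) = 1.58496 - 1.40162 = 0.18334 ≈ 0.1833 bits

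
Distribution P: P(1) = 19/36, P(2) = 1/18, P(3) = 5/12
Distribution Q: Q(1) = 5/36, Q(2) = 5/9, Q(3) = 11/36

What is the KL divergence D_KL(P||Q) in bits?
1.0184 bits

D_KL(P||Q) = Σ P(x) log₂(P(x)/Q(x))

Computing term by term:
  P(1)·log₂(P(1)/Q(1)) = (19/36)·log₂((19/36)/(5/36)) = 1.01650
  P(2)·log₂(P(2)/Q(2)) = (1/18)·log₂((1/18)/(5/9)) = -0.18455
  P(3)·log₂(P(3)/Q(3)) = (5/12)·log₂((5/12)/(11/36)) = 0.18644

D_KL(P||Q) = 1.01650 - 0.18455 + 0.18644 = 1.01839 ≈ 1.0184 bits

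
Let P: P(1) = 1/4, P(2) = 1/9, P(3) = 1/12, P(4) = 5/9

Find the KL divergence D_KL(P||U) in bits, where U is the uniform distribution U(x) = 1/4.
0.3779 bits

U(i) = 1/4 for all i

D_KL(P||U) = Σ P(x) log₂(P(x) / (1/4))
           = Σ P(x) log₂(P(x)) + log₂(4)
           = log₂(4) - H(P)

H(P) = -Σ P(x) log₂(P(x)):
  -P(1)·log₂(P(1)) = -(1/4)·log₂(1/4) = 0.50000
  -P(2)·log₂(P(2)) = -(1/9)·log₂(1/9) = 0.35221
  -P(3)·log₂(P(3)) = -(1/12)·log₂(1/12) = 0.29875
  -P(4)·log₂(P(4)) = -(5/9)·log₂(5/9) = 0.47111
H(P) = 0.50000 + 0.35221 + 0.29875 + 0.47111 = 1.62207 bits

log₂(4) = 2.00000 bits

D_KL(P||U) = 2.00000 - 1.62207 = 0.37793 ≈ 0.3779 bits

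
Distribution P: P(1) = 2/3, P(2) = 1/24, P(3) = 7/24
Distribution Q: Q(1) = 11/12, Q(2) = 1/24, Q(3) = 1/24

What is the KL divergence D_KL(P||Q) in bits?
0.5125 bits

D_KL(P||Q) = Σ P(x) log₂(P(x)/Q(x))

Computing term by term:
  P(1)·log₂(P(1)/Q(1)) = (2/3)·log₂((2/3)/(11/12)) = -0.30629
  P(2)·log₂(P(2)/Q(2)) = (1/24)·log₂((1/24)/(1/24)) = 0.00000
  P(3)·log₂(P(3)/Q(3)) = (7/24)·log₂((7/24)/(1/24)) = 0.81881

D_KL(P||Q) = -0.30629 + 0.00000 + 0.81881 = 0.51252 ≈ 0.5125 bits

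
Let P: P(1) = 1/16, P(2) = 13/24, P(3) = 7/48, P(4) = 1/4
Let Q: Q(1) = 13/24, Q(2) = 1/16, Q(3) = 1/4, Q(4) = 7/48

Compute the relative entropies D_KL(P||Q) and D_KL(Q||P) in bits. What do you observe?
D_KL(P||Q) = 1.5738 bits, D_KL(Q||P) = 1.5738 bits. The two directions give the same value here, because Q is a self-inverse relabeling of P; in general KL divergence is asymmetric.

D_KL(P||Q) = Σ P(x) log₂(P(x)/Q(x))

Computing term by term:
  P(1)·log₂(P(1)/Q(1)) = (1/16)·log₂((1/16)/(13/24)) = -0.19472
  P(2)·log₂(P(2)/Q(2)) = (13/24)·log₂((13/24)/(1/16)) = 1.68755
  P(3)·log₂(P(3)/Q(3)) = (7/48)·log₂((7/48)/(1/4)) = -0.11340
  P(4)·log₂(P(4)/Q(4)) = (1/4)·log₂((1/4)/(7/48)) = 0.19440

D_KL(P||Q) = -0.19472 + 1.68755 - 0.11340 + 0.19440 = 1.57383 ≈ 1.5738 bits

D_KL(Q||P) = Σ Q(x) log₂(Q(x)/P(x))

Computing term by term:
  Q(1)·log₂(Q(1)/P(1)) = (13/24)·log₂((13/24)/(1/16)) = 1.68755
  Q(2)·log₂(Q(2)/P(2)) = (1/16)·log₂((1/16)/(13/24)) = -0.19472
  Q(3)·log₂(Q(3)/P(3)) = (1/4)·log₂((1/4)/(7/48)) = 0.19440
  Q(4)·log₂(Q(4)/P(4)) = (7/48)·log₂((7/48)/(1/4)) = -0.11340

D_KL(Q||P) = 1.68755 - 0.19472 + 0.19440 - 0.11340 = 1.57383 ≈ 1.5738 bits

These ARE equal here. Q is P with outcomes relabeled (Q(1) = P(2), Q(2) = P(1), Q(3) = P(4), Q(4) = P(3)) by a relabeling that is its own inverse, so the two sums contain exactly the same terms in a different order. This is a special case — KL divergence is not symmetric in general: D_KL(P||Q) ≠ D_KL(Q||P) for most P, Q.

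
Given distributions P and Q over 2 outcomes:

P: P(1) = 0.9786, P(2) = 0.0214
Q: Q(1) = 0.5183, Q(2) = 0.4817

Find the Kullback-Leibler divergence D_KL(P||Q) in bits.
0.8012 bits

D_KL(P||Q) = Σ P(x) log₂(P(x)/Q(x))

Computing term by term:
  P(1)·log₂(P(1)/Q(1)) = 0.9786·log₂(0.9786/0.5183) = 0.89731
  P(2)·log₂(P(2)/Q(2)) = 0.0214·log₂(0.0214/0.4817) = -0.09614

D_KL(P||Q) = 0.89731 - 0.09614 = 0.80117 ≈ 0.8012 bits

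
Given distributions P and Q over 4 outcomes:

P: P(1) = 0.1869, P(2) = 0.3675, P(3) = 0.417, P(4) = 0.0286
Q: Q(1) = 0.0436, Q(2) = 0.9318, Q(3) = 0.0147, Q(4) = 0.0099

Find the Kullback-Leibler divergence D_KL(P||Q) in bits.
1.9555 bits

D_KL(P||Q) = Σ P(x) log₂(P(x)/Q(x))

Computing term by term:
  P(1)·log₂(P(1)/Q(1)) = 0.1869·log₂(0.1869/0.0436) = 0.39247
  P(2)·log₂(P(2)/Q(2)) = 0.3675·log₂(0.3675/0.9318) = -0.49329
  P(3)·log₂(P(3)/Q(3)) = 0.417·log₂(0.417/0.0147) = 2.01251
  P(4)·log₂(P(4)/Q(4)) = 0.0286·log₂(0.0286/0.0099) = 0.04377

D_KL(P||Q) = 0.39247 - 0.49329 + 2.01251 + 0.04377 = 1.95546 ≈ 1.9555 bits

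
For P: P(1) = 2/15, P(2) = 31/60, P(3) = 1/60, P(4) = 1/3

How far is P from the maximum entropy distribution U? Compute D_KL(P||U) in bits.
0.4934 bits

U(i) = 1/4 for all i

D_KL(P||U) = Σ P(x) log₂(P(x) / (1/4))
           = Σ P(x) log₂(P(x)) + log₂(4)
           = log₂(4) - H(P)

H(P) = -Σ P(x) log₂(P(x)):
  -P(1)·log₂(P(1)) = -(2/15)·log₂(2/15) = 0.38759
  -P(2)·log₂(P(2)) = -(31/60)·log₂(31/60) = 0.49223
  -P(3)·log₂(P(3)) = -(1/60)·log₂(1/60) = 0.09845
  -P(4)·log₂(P(4)) = -(1/3)·log₂(1/3) = 0.52832
H(P) = 0.38759 + 0.49223 + 0.09845 + 0.52832 = 1.50659 bits

log₂(4) = 2.00000 bits

D_KL(P||U) = 2.00000 - 1.50659 = 0.49341 ≈ 0.4934 bits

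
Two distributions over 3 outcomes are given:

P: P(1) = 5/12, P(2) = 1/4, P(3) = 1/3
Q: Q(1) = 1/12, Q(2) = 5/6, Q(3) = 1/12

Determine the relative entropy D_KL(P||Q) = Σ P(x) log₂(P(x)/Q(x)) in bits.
1.1999 bits

D_KL(P||Q) = Σ P(x) log₂(P(x)/Q(x))

Computing term by term:
  P(1)·log₂(P(1)/Q(1)) = (5/12)·log₂((5/12)/(1/12)) = 0.96747
  P(2)·log₂(P(2)/Q(2)) = (1/4)·log₂((1/4)/(5/6)) = -0.43424
  P(3)·log₂(P(3)/Q(3)) = (1/3)·log₂((1/3)/(1/12)) = 0.66667

D_KL(P||Q) = 0.96747 - 0.43424 + 0.66667 = 1.19990 ≈ 1.1999 bits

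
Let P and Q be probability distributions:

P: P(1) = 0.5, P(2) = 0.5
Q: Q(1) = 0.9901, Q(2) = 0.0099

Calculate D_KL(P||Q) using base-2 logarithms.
2.3364 bits

D_KL(P||Q) = Σ P(x) log₂(P(x)/Q(x))

Computing term by term:
  P(1)·log₂(P(1)/Q(1)) = 0.5·log₂(0.5/0.9901) = -0.49282
  P(2)·log₂(P(2)/Q(2)) = 0.5·log₂(0.5/0.0099) = 2.82918

D_KL(P||Q) = -0.49282 + 2.82918 = 2.33636 ≈ 2.3364 bits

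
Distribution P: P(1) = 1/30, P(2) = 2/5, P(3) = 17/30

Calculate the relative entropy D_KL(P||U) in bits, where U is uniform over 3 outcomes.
0.4283 bits

U(i) = 1/3 for all i

D_KL(P||U) = Σ P(x) log₂(P(x) / (1/3))
           = Σ P(x) log₂(P(x)) + log₂(3)
           = log₂(3) - H(P)

H(P) = -Σ P(x) log₂(P(x)):
  -P(1)·log₂(P(1)) = -(1/30)·log₂(1/30) = 0.16356
  -P(2)·log₂(P(2)) = -(2/5)·log₂(2/5) = 0.52877
  -P(3)·log₂(P(3)) = -(17/30)·log₂(17/30) = 0.46434
H(P) = 0.16356 + 0.52877 + 0.46434 = 1.15667 bits

log₂(3) = 1.58496 bits

D_KL(P||U) = 1.58496 - 1.15667 = 0.42829 ≈ 0.4283 bits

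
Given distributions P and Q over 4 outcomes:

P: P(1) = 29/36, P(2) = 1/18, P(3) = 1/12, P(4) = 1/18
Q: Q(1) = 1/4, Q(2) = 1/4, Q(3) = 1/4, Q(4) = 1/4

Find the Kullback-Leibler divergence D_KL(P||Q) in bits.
0.9866 bits

D_KL(P||Q) = Σ P(x) log₂(P(x)/Q(x))

Computing term by term:
  P(1)·log₂(P(1)/Q(1)) = (29/36)·log₂((29/36)/(1/4)) = 1.35982
  P(2)·log₂(P(2)/Q(2)) = (1/18)·log₂((1/18)/(1/4)) = -0.12055
  P(3)·log₂(P(3)/Q(3)) = (1/12)·log₂((1/12)/(1/4)) = -0.13208
  P(4)·log₂(P(4)/Q(4)) = (1/18)·log₂((1/18)/(1/4)) = -0.12055

D_KL(P||Q) = 1.35982 - 0.12055 - 0.13208 - 0.12055 = 0.98664 ≈ 0.9866 bits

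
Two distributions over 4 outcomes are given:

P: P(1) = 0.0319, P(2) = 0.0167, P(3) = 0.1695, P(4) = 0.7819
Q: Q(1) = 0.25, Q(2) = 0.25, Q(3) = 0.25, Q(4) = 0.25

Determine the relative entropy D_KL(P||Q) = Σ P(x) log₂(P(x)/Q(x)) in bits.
1.0313 bits

D_KL(P||Q) = Σ P(x) log₂(P(x)/Q(x))

Computing term by term:
  P(1)·log₂(P(1)/Q(1)) = 0.0319·log₂(0.0319/0.25) = -0.09475
  P(2)·log₂(P(2)/Q(2)) = 0.0167·log₂(0.0167/0.25) = -0.06520
  P(3)·log₂(P(3)/Q(3)) = 0.1695·log₂(0.1695/0.25) = -0.09503
  P(4)·log₂(P(4)/Q(4)) = 0.7819·log₂(0.7819/0.25) = 1.28627

D_KL(P||Q) = -0.09475 - 0.06520 - 0.09503 + 1.28627 = 1.03129 ≈ 1.0313 bits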